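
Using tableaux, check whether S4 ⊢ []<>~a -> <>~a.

Tableau for the negation ~([]<>~a -> <>~a):
1. ~([]<>~a -> <>~a), 0
2. []<>~a, 0
3. ~<>~a, 0
4. <>~a, 0
5. a, 0
6. ~a, 1
7. <>~a, 1
8. a, 1
Accessibility: 0R0, 0R1, 1R1
Branch closes: a and ~a both at 1.
Every branch of the negation's tableau closes; the branch above is one of them.

Yes, valid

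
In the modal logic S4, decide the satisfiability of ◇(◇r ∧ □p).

Satisfiable

1. ◇(◇r ∧ □p), 0
2. ◇r ∧ □p, 1
3. ◇r, 1
4. □p, 1
5. p, 1
6. r, 2
7. p, 2
Accessibility: 0R0, 0R1, 0R2, 1R1, 1R2, 2R2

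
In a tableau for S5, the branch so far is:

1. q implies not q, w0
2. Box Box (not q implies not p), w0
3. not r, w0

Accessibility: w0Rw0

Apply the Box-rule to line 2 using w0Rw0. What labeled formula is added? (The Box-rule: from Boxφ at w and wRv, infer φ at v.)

Box (not q implies not p), w0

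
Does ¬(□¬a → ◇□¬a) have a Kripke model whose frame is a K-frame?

1. ¬(□¬a → ◇□¬a), 0
2. □¬a, 0
3. ¬◇□¬a, 0

Satisfiable (open branch found)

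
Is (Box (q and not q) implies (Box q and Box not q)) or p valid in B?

Tableau for the negation not ((Box (q and not q) implies (Box q and Box not q)) or p):
1. not ((Box (q and not q) implies (Box q and Box not q)) or p), 0
2. not (Box (q and not q) implies (Box q and Box not q)), 0
3. not p, 0
4. Box (q and not q), 0
5. not (Box q and Box not q), 0
6. q and not q, 0
7. q, 0
8. not q, 0
Accessibility: 0R0
Branch closes: q and not q both at 0.
All branches of the negation close; one closing branch shown above.

Valid in B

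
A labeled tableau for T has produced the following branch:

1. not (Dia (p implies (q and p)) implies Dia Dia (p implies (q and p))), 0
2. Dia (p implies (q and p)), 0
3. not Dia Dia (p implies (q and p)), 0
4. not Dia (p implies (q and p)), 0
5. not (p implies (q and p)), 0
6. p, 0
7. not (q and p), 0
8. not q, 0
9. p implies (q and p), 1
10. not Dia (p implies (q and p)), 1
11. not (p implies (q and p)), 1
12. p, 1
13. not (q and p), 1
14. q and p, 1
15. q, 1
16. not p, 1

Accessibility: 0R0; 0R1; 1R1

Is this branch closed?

Closed

Both p and not p appear at 1.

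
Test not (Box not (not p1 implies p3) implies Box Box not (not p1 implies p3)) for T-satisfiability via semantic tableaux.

Yes, satisfiable

1. not (Box not (not p1 implies p3) implies Box Box not (not p1 implies p3)), 0
2. Box not (not p1 implies p3), 0   [neg-implies-rule on 1]
3. not Box Box not (not p1 implies p3), 0   [neg-implies-rule on 1]
4. not (not p1 implies p3), 0   [Box-rule on 2 via 0R0]
5. not p1, 0   [neg-implies-rule on 4]
6. not p3, 0   [neg-implies-rule on 4]
7. not Box not (not p1 implies p3), 1   [neg-Box-rule on 3: fresh world 1, 0R1]
8. not (not p1 implies p3), 1   [Box-rule on 2 via 0R1]
9. not p1, 1   [neg-implies-rule on 8]
10. not p3, 1   [neg-implies-rule on 8]
11. not p1 implies p3, 2   [neg-Box-rule on 7: fresh world 2, 1R2]
12. p3, 2   [implies-rule on 11 (branches; this branch)]
Accessibility: 0R0, 0R1, 1R1, 1R2, 2R2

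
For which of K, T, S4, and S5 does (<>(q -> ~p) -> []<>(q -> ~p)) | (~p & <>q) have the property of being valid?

S5-tableau for the negation ~((<>(q -> ~p) -> []<>(q -> ~p)) | (~p & <>q)):
1. ~((<>(q -> ~p) -> []<>(q -> ~p)) | (~p & <>q)), w0
2. ~(<>(q -> ~p) -> []<>(q -> ~p)), w0
3. ~(~p & <>q), w0
4. <>(q -> ~p), w0
5. ~[]<>(q -> ~p), w0
6. ~<>q, w0
7. ~q, w0
8. q -> ~p, w1
9. ~q, w1
10. ~p, w1
11. ~<>(q -> ~p), w2
12. ~q, w2
13. ~(q -> ~p), w0
14. q, w0
15. p, w0
Accessibility: w0Rw0, w0Rw1, w0Rw2, w1Rw0, w1Rw1, w1Rw2, w2Rw0, w2Rw1, w2Rw2
Branch closes: q and ~q both at w0.
Every branch closes (one shown): valid in S5.
S4-tableau for the negation ~((<>(q -> ~p) -> []<>(q -> ~p)) | (~p & <>q)):
1. ~((<>(q -> ~p) -> []<>(q -> ~p)) | (~p & <>q)), w0
2. ~(<>(q -> ~p) -> []<>(q -> ~p)), w0
3. ~(~p & <>q), w0
4. <>(q -> ~p), w0
5. ~[]<>(q -> ~p), w0
6. p, w0
7. q -> ~p, w1
8. ~p, w1
9. ~<>(q -> ~p), w2
10. ~(q -> ~p), w2
11. q, w2
12. p, w2
Accessibility: w0Rw0, w0Rw1, w0Rw2, w1Rw1, w2Rw2
Complete open branch: countermodel on an S4-frame, so not valid in S4, nor in K, T (the same frame is also a K-frame and a T-frame).

S5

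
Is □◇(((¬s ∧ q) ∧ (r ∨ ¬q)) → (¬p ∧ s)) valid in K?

No, not valid

Tableau for the negation ¬□◇(((¬s ∧ q) ∧ (r ∨ ¬q)) → (¬p ∧ s)):
1. ¬□◇(((¬s ∧ q) ∧ (r ∨ ¬q)) → (¬p ∧ s)), u
2. ¬◇(((¬s ∧ q) ∧ (r ∨ ¬q)) → (¬p ∧ s)), v
Accessibility: uRv
The negation has an open branch (countermodel exists).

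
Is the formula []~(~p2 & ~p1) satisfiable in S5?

1. []~(~p2 & ~p1), 0
2. ~(~p2 & ~p1), 0   [[]-rule on 1 via 0R0]
3. p1, 0   [~&-rule on 2 (branches; this branch)]
Accessibility: 0R0

Satisfiable (open branch found)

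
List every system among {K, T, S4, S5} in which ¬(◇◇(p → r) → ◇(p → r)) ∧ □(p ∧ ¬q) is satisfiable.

K, T

S4-tableau for the formula:
1. ¬(◇◇(p → r) → ◇(p → r)) ∧ □(p ∧ ¬q), 0
2. ¬(◇◇(p → r) → ◇(p → r)), 0   [∧-rule on 1]
3. □(p ∧ ¬q), 0   [∧-rule on 1]
4. ◇◇(p → r), 0   [¬→-rule on 2]
5. ¬◇(p → r), 0   [¬→-rule on 2]
6. p ∧ ¬q, 0   [□-rule on 3 via 0R0]
7. p, 0   [∧-rule on 6]
8. ¬q, 0   [∧-rule on 6]
9. ¬(p → r), 0   [¬◇-rule on 5 via 0R0]
10. ¬r, 0   [¬→-rule on 9]
11. ◇(p → r), 1   [◇-rule on 4: fresh world 1, 0R1]
12. p ∧ ¬q, 1   [□-rule on 3 via 0R1]
13. p, 1   [∧-rule on 12]
14. ¬q, 1   [∧-rule on 12]
15. ¬(p → r), 1   [¬◇-rule on 5 via 0R1]
16. ¬r, 1   [¬→-rule on 15]
17. p → r, 2   [◇-rule on 11: fresh world 2, 1R2]
18. p ∧ ¬q, 2   [□-rule on 3 via 0R2]
19. p, 2   [∧-rule on 18]
20. ¬q, 2   [∧-rule on 18]
21. ¬(p → r), 2   [¬◇-rule on 5 via 0R2]
22. ¬r, 2   [¬→-rule on 21]
23. r, 2   [→-rule on 17 (branches; this branch)]
Accessibility: 0R0, 0R1, 0R2, 1R1, 1R2, 2R2
Branch closes: r and ¬r both at 2.
Every branch closes (one shown): unsatisfiable in S4, hence also in S5 (every S5-frame is an S4-frame).
T-tableau for the formula:
1. ¬(◇◇(p → r) → ◇(p → r)) ∧ □(p ∧ ¬q), 0
2. ¬(◇◇(p → r) → ◇(p → r)), 0   [∧-rule on 1]
3. □(p ∧ ¬q), 0   [∧-rule on 1]
4. ◇◇(p → r), 0   [¬→-rule on 2]
5. ¬◇(p → r), 0   [¬→-rule on 2]
6. p ∧ ¬q, 0   [□-rule on 3 via 0R0]
7. p, 0   [∧-rule on 6]
8. ¬q, 0   [∧-rule on 6]
9. ¬(p → r), 0   [¬◇-rule on 5 via 0R0]
10. ¬r, 0   [¬→-rule on 9]
11. ◇(p → r), 1   [◇-rule on 4: fresh world 1, 0R1]
12. p ∧ ¬q, 1   [□-rule on 3 via 0R1]
13. p, 1   [∧-rule on 12]
14. ¬q, 1   [∧-rule on 12]
15. ¬(p → r), 1   [¬◇-rule on 5 via 0R1]
16. ¬r, 1   [¬→-rule on 15]
17. p → r, 2   [◇-rule on 11: fresh world 2, 1R2]
18. r, 2   [→-rule on 17 (branches; this branch)]
Accessibility: 0R0, 0R1, 1R1, 1R2, 2R2
Complete open branch: satisfiable in T, hence also in K (this T-model is also a K-model).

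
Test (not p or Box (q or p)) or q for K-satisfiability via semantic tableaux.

1. (not p or Box (q or p)) or q, u
2. q, u   [or-rule on 1 (branches; this branch)]

Yes, satisfiable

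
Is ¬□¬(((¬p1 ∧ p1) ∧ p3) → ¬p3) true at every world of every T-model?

Tableau for the negation □¬(((¬p1 ∧ p1) ∧ p3) → ¬p3):
1. □¬(((¬p1 ∧ p1) ∧ p3) → ¬p3), u
2. ¬(((¬p1 ∧ p1) ∧ p3) → ¬p3), u
3. (¬p1 ∧ p1) ∧ p3, u
4. p3, u
5. ¬p1 ∧ p1, u
6. ¬p1, u
7. p1, u
Accessibility: uRu
Branch closes: p1 and ¬p1 both at u.
Every branch of the negation's tableau closes; the branch above is one of them.

Valid in T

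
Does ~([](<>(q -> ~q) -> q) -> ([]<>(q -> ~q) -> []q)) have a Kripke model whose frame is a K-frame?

Unsatisfiable

1. ~([](<>(q -> ~q) -> q) -> ([]<>(q -> ~q) -> []q)), 0
2. [](<>(q -> ~q) -> q), 0
3. ~([]<>(q -> ~q) -> []q), 0
4. []<>(q -> ~q), 0
5. ~[]q, 0
6. ~q, 1
7. <>(q -> ~q) -> q, 1
8. <>(q -> ~q), 1
9. ~<>(q -> ~q), 1
10. q -> ~q, 2
11. ~(q -> ~q), 2
12. q, 2
13. ~q, 2
Accessibility: 0R1, 1R2
Branch closes: q and ~q both at 2.
(One branch shown.) All branches close.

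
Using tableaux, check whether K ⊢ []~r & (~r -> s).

Tableau for the negation ~([]~r & (~r -> s)):
1. ~([]~r & (~r -> s)), w0
2. ~(~r -> s), w0
3. ~r, w0
4. ~s, w0
The negation has an open branch (countermodel exists).

Invalid (countermodel exists)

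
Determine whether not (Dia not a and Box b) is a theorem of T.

Tableau for the negation Dia not a and Box b:
1. Dia not a and Box b, w0
2. Dia not a, w0
3. Box b, w0
4. b, w0
5. not a, w1
6. b, w1
Accessibility: w0Rw0, w0Rw1, w1Rw1
The negation has an open branch (countermodel exists).

Invalid (countermodel exists)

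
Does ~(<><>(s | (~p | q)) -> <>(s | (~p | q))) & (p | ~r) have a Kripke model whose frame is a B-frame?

Satisfiable

1. ~(<><>(s | (~p | q)) -> <>(s | (~p | q))) & (p | ~r), u
2. ~(<><>(s | (~p | q)) -> <>(s | (~p | q))), u
3. p | ~r, u
4. <><>(s | (~p | q)), u
5. ~<>(s | (~p | q)), u
6. ~(s | (~p | q)), u
7. ~s, u
8. ~(~p | q), u
9. p, u
10. ~q, u
11. ~r, u
12. <>(s | (~p | q)), v
13. ~(s | (~p | q)), v
14. ~s, v
15. ~(~p | q), v
16. p, v
17. ~q, v
18. s | (~p | q), w
19. ~p | q, w
20. q, w
Accessibility: uRu, uRv, vRu, vRv, vRw, wRv, wRw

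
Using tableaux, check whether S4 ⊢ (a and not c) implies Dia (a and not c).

Tableau for the negation not ((a and not c) implies Dia (a and not c)):
1. not ((a and not c) implies Dia (a and not c)), w0
2. a and not c, w0
3. not Dia (a and not c), w0
4. a, w0
5. not c, w0
6. not (a and not c), w0
7. c, w0
Accessibility: w0Rw0
Branch closes: c and not c both at w0.
All branches of the negation close; one closing branch shown above.

Valid in S4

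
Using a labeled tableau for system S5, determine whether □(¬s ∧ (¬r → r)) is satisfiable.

Yes, satisfiable

1. □(¬s ∧ (¬r → r)), u
2. ¬s ∧ (¬r → r), u   [□-rule on 1 via uRu]
3. ¬s, u   [∧-rule on 2]
4. ¬r → r, u   [∧-rule on 2]
5. r, u   [→-rule on 4 (branches; this branch)]
Accessibility: uRu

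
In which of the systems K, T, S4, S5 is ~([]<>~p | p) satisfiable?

K, T, S4

S5-tableau for the formula:
1. ~([]<>~p | p), 0
2. ~[]<>~p, 0   [~|-rule on 1]
3. ~p, 0   [~|-rule on 1]
4. ~<>~p, 1   [~[]-rule on 2: fresh world 1, 0R1]
5. p, 0   [~<>-rule on 4 via 1R0]
Accessibility: 0R0, 0R1, 1R0, 1R1
Branch closes: p and ~p both at 0.
Every branch closes (one shown): unsatisfiable in S5.
S4-tableau for the formula:
1. ~([]<>~p | p), 0
2. ~[]<>~p, 0   [~|-rule on 1]
3. ~p, 0   [~|-rule on 1]
4. ~<>~p, 1   [~[]-rule on 2: fresh world 1, 0R1]
5. p, 1   [~<>-rule on 4 via 1R1]
Accessibility: 0R0, 0R1, 1R1
Complete open branch: satisfiable in S4, hence also in K, T (this S4-model is also a K-model and a T-model).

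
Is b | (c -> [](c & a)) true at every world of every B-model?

Tableau for the negation ~(b | (c -> [](c & a))):
1. ~(b | (c -> [](c & a))), u
2. ~b, u
3. ~(c -> [](c & a)), u
4. c, u
5. ~[](c & a), u
6. ~(c & a), v
7. ~a, v
Accessibility: uRu, uRv, vRu, vRv
The negation has an open branch (countermodel exists).

Not valid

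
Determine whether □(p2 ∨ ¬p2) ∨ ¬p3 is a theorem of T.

Tableau for the negation ¬(□(p2 ∨ ¬p2) ∨ ¬p3):
1. ¬(□(p2 ∨ ¬p2) ∨ ¬p3), u
2. ¬□(p2 ∨ ¬p2), u   [¬∨-rule on 1]
3. p3, u   [¬∨-rule on 1]
4. ¬(p2 ∨ ¬p2), v   [¬□-rule on 2: fresh world v, uRv]
5. ¬p2, v   [¬∨-rule on 4]
6. p2, v   [¬∨-rule on 4]
Accessibility: uRu, uRv, vRv
Branch closes: p2 and ¬p2 both at v.
All branches of the negation close; one closing branch shown above.

Valid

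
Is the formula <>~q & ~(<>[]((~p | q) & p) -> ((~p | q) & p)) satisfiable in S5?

No, unsatisfiable

1. <>~q & ~(<>[]((~p | q) & p) -> ((~p | q) & p)), u
2. <>~q, u
3. ~(<>[]((~p | q) & p) -> ((~p | q) & p)), u
4. <>[]((~p | q) & p), u
5. ~((~p | q) & p), u
6. ~(~p | q), u
7. p, u
8. ~q, u
9. ~q, v
10. []((~p | q) & p), w
11. (~p | q) & p, u
12. ~p | q, u
13. (~p | q) & p, v
14. ~p | q, v
15. p, v
16. (~p | q) & p, w
17. ~p | q, w
18. p, w
19. q, u
Accessibility: uRu, uRv, uRw, vRu, vRv, vRw, wRu, wRv, wRw
Branch closes: q and ~q both at u.
Every branch closes; the branch above is one of them.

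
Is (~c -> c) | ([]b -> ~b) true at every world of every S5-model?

Invalid (countermodel exists)

Tableau for the negation ~((~c -> c) | ([]b -> ~b)):
1. ~((~c -> c) | ([]b -> ~b)), w0
2. ~(~c -> c), w0   [~|-rule on 1]
3. ~([]b -> ~b), w0   [~|-rule on 1]
4. ~c, w0   [~->-rule on 2]
5. []b, w0   [~->-rule on 3]
6. b, w0   [~->-rule on 3]
Accessibility: w0Rw0
The negation has an open branch (countermodel exists).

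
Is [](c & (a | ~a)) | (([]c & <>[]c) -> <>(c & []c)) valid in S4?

Valid

Tableau for the negation ~([](c & (a | ~a)) | (([]c & <>[]c) -> <>(c & []c))):
1. ~([](c & (a | ~a)) | (([]c & <>[]c) -> <>(c & []c))), 0
2. ~[](c & (a | ~a)), 0   [~|-rule on 1]
3. ~(([]c & <>[]c) -> <>(c & []c)), 0   [~|-rule on 1]
4. []c & <>[]c, 0   [~->-rule on 3]
5. ~<>(c & []c), 0   [~->-rule on 3]
6. []c, 0   [&-rule on 4]
7. <>[]c, 0   [&-rule on 4]
8. ~(c & []c), 0   [~<>-rule on 5 via 0R0]
9. c, 0   [[]-rule on 6 via 0R0]
10. ~[]c, 0   [~&-rule on 8 (branches; this branch)]
11. ~(c & (a | ~a)), 1   [~[]-rule on 2: fresh world 1, 0R1]
12. ~(c & []c), 1   [~<>-rule on 5 via 0R1]
13. c, 1   [[]-rule on 6 via 0R1]
14. ~(a | ~a), 1   [~&-rule on 11 (branches; this branch)]
15. ~a, 1   [~|-rule on 14]
16. a, 1   [~|-rule on 14]
Accessibility: 0R0, 0R1, 1R1
Branch closes: a and ~a both at 1.
Every branch of the negation's tableau closes; the branch above is one of them.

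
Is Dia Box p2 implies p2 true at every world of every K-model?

Tableau for the negation not (Dia Box p2 implies p2):
1. not (Dia Box p2 implies p2), w0
2. Dia Box p2, w0   [neg-implies-rule on 1]
3. not p2, w0   [neg-implies-rule on 1]
4. Box p2, w1   [Dia-rule on 2: fresh world w1, w0Rw1]
Accessibility: w0Rw1
The negation has an open branch (countermodel exists).

Not valid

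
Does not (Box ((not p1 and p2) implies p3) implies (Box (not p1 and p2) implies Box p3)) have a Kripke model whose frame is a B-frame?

1. not (Box ((not p1 and p2) implies p3) implies (Box (not p1 and p2) implies Box p3)), w0
2. Box ((not p1 and p2) implies p3), w0
3. not (Box (not p1 and p2) implies Box p3), w0
4. Box (not p1 and p2), w0
5. not Box p3, w0
6. (not p1 and p2) implies p3, w0
7. not p1 and p2, w0
8. not p1, w0
9. p2, w0
10. p3, w0
11. not p3, w1
12. (not p1 and p2) implies p3, w1
13. not p1 and p2, w1
14. not p1, w1
15. p2, w1
16. not (not p1 and p2), w1
17. not p2, w1
Accessibility: w0Rw0, w0Rw1, w1Rw0, w1Rw1
Branch closes: p2 and not p2 both at w1.
(One branch shown.) All branches close.

Unsatisfiable (every branch closes)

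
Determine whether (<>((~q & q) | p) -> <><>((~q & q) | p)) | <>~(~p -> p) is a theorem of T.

Valid

Tableau for the negation ~((<>((~q & q) | p) -> <><>((~q & q) | p)) | <>~(~p -> p)):
1. ~((<>((~q & q) | p) -> <><>((~q & q) | p)) | <>~(~p -> p)), 0
2. ~(<>((~q & q) | p) -> <><>((~q & q) | p)), 0   [~|-rule on 1]
3. ~<>~(~p -> p), 0   [~|-rule on 1]
4. <>((~q & q) | p), 0   [~->-rule on 2]
5. ~<><>((~q & q) | p), 0   [~->-rule on 2]
6. ~p -> p, 0   [~<>-rule on 3 via 0R0]
7. ~<>((~q & q) | p), 0   [~<>-rule on 5 via 0R0]
8. ~((~q & q) | p), 0   [~<>-rule on 7 via 0R0]
9. ~(~q & q), 0   [~|-rule on 8]
10. ~p, 0   [~|-rule on 8]
11. p, 0   [->-rule on 6 (branches; this branch)]
Accessibility: 0R0
Branch closes: p and ~p both at 0.
Every branch of the negation's tableau closes; the branch above is one of them.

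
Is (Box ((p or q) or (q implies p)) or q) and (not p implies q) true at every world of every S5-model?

Invalid (countermodel exists)

Tableau for the negation not ((Box ((p or q) or (q implies p)) or q) and (not p implies q)):
1. not ((Box ((p or q) or (q implies p)) or q) and (not p implies q)), u
2. not (not p implies q), u
3. not p, u
4. not q, u
Accessibility: uRu
The negation has an open branch (countermodel exists).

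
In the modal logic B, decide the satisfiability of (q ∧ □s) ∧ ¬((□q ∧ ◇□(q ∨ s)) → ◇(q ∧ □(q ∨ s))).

1. (q ∧ □s) ∧ ¬((□q ∧ ◇□(q ∨ s)) → ◇(q ∧ □(q ∨ s))), 0
2. q ∧ □s, 0
3. ¬((□q ∧ ◇□(q ∨ s)) → ◇(q ∧ □(q ∨ s))), 0
4. q, 0
5. □s, 0
6. □q ∧ ◇□(q ∨ s), 0
7. ¬◇(q ∧ □(q ∨ s)), 0
8. □q, 0
9. ◇□(q ∨ s), 0
10. s, 0
11. ¬(q ∧ □(q ∨ s)), 0
12. ¬□(q ∨ s), 0
13. □(q ∨ s), 1
14. s, 1
15. ¬(q ∧ □(q ∨ s)), 1
16. q, 1
17. q ∨ s, 0
18. q ∨ s, 1
19. ¬□(q ∨ s), 1
20. ¬(q ∨ s), 2
21. ¬q, 2
22. ¬s, 2
23. s, 2
Accessibility: 0R0, 0R1, 0R2, 1R0, 1R1, 2R0, 2R2
Branch closes: s and ¬s both at 2.
Every branch closes; the branch above is one of them.

Unsatisfiable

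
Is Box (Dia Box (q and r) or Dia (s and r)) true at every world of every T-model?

Tableau for the negation not Box (Dia Box (q and r) or Dia (s and r)):
1. not Box (Dia Box (q and r) or Dia (s and r)), w0
2. not (Dia Box (q and r) or Dia (s and r)), w1
3. not Dia Box (q and r), w1
4. not Dia (s and r), w1
5. not Box (q and r), w1
6. not (s and r), w1
7. not r, w1
8. not (q and r), w2
9. not Box (q and r), w2
10. not (s and r), w2
11. not r, w2
12. not (q and r), w3
13. not r, w3
Accessibility: w0Rw0, w0Rw1, w1Rw1, w1Rw2, w2Rw2, w2Rw3, w3Rw3
The negation has an open branch (countermodel exists).

Invalid (countermodel exists)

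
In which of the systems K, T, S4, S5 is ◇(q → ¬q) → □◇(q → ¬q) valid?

S4-tableau for the negation ¬(◇(q → ¬q) → □◇(q → ¬q)):
1. ¬(◇(q → ¬q) → □◇(q → ¬q)), w0
2. ◇(q → ¬q), w0
3. ¬□◇(q → ¬q), w0
4. q → ¬q, w1
5. ¬q, w1
6. ¬◇(q → ¬q), w2
7. ¬(q → ¬q), w2
8. q, w2
Accessibility: w0Rw0, w0Rw1, w0Rw2, w1Rw1, w2Rw2
Complete open branch: countermodel on an S4-frame, so not valid in S4, nor in K, T (the same frame is also a K-frame and a T-frame).
S5-tableau for the negation ¬(◇(q → ¬q) → □◇(q → ¬q)):
1. ¬(◇(q → ¬q) → □◇(q → ¬q)), w0
2. ◇(q → ¬q), w0
3. ¬□◇(q → ¬q), w0
4. q → ¬q, w1
5. ¬q, w1
6. ¬◇(q → ¬q), w2
7. ¬(q → ¬q), w0
8. q, w0
9. ¬(q → ¬q), w1
10. q, w1
Accessibility: w0Rw0, w0Rw1, w0Rw2, w1Rw0, w1Rw1, w1Rw2, w2Rw0, w2Rw1, w2Rw2
Branch closes: q and ¬q both at w1.
Every branch closes (one shown): valid in S5.

S5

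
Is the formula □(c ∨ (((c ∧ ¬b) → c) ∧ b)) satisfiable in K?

Satisfiable (open branch found)

1. □(c ∨ (((c ∧ ¬b) → c) ∧ b)), w0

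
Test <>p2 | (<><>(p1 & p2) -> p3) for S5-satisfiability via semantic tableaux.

1. <>p2 | (<><>(p1 & p2) -> p3), 0
2. <><>(p1 & p2) -> p3, 0
3. p3, 0
Accessibility: 0R0

Satisfiable (open branch found)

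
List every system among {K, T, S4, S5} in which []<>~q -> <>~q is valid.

T, S4, S5

K-tableau for the negation ~([]<>~q -> <>~q):
1. ~([]<>~q -> <>~q), u
2. []<>~q, u
3. ~<>~q, u
Complete open branch: countermodel on a K-frame, so not valid in K.
T-tableau for the negation ~([]<>~q -> <>~q):
1. ~([]<>~q -> <>~q), u
2. []<>~q, u
3. ~<>~q, u
4. <>~q, u
5. q, u
6. ~q, v
7. <>~q, v
8. q, v
Accessibility: uRu, uRv, vRv
Branch closes: q and ~q both at v.
Every branch closes (one shown): valid in T, hence also in S4, S5 (every theorem of T is a theorem of S4 and S5).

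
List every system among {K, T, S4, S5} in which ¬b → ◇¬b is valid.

T, S4, S5

K-tableau for the negation ¬(¬b → ◇¬b):
1. ¬(¬b → ◇¬b), 0
2. ¬b, 0   [¬→-rule on 1]
3. ¬◇¬b, 0   [¬→-rule on 1]
Complete open branch: countermodel on a K-frame, so not valid in K.
T-tableau for the negation ¬(¬b → ◇¬b):
1. ¬(¬b → ◇¬b), 0
2. ¬b, 0   [¬→-rule on 1]
3. ¬◇¬b, 0   [¬→-rule on 1]
4. b, 0   [¬◇-rule on 3 via 0R0]
Accessibility: 0R0
Branch closes: b and ¬b both at 0.
Every branch closes (one shown): valid in T, hence also in S4, S5 (every theorem of T is a theorem of S4 and S5).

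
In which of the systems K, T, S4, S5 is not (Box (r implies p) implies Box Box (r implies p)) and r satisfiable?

K, T

T-tableau for the formula:
1. not (Box (r implies p) implies Box Box (r implies p)) and r, 0
2. not (Box (r implies p) implies Box Box (r implies p)), 0   [and-rule on 1]
3. r, 0   [and-rule on 1]
4. Box (r implies p), 0   [neg-implies-rule on 2]
5. not Box Box (r implies p), 0   [neg-implies-rule on 2]
6. r implies p, 0   [Box-rule on 4 via 0R0]
7. p, 0   [implies-rule on 6 (branches; this branch)]
8. not Box (r implies p), 1   [neg-Box-rule on 5: fresh world 1, 0R1]
9. r implies p, 1   [Box-rule on 4 via 0R1]
10. p, 1   [implies-rule on 9 (branches; this branch)]
11. not (r implies p), 2   [neg-Box-rule on 8: fresh world 2, 1R2]
12. r, 2   [neg-implies-rule on 11]
13. not p, 2   [neg-implies-rule on 11]
Accessibility: 0R0, 0R1, 1R1, 1R2, 2R2
Complete open branch: satisfiable in T, hence also in K (this T-model is also a K-model).
S4-tableau for the formula:
1. not (Box (r implies p) implies Box Box (r implies p)) and r, 0
2. not (Box (r implies p) implies Box Box (r implies p)), 0   [and-rule on 1]
3. r, 0   [and-rule on 1]
4. Box (r implies p), 0   [neg-implies-rule on 2]
5. not Box Box (r implies p), 0   [neg-implies-rule on 2]
6. r implies p, 0   [Box-rule on 4 via 0R0]
7. p, 0   [implies-rule on 6 (branches; this branch)]
8. not Box (r implies p), 1   [neg-Box-rule on 5: fresh world 1, 0R1]
9. r implies p, 1   [Box-rule on 4 via 0R1]
10. p, 1   [implies-rule on 9 (branches; this branch)]
11. not (r implies p), 2   [neg-Box-rule on 8: fresh world 2, 1R2]
12. r, 2   [neg-implies-rule on 11]
13. not p, 2   [neg-implies-rule on 11]
14. r implies p, 2   [Box-rule on 4 via 0R2]
15. p, 2   [implies-rule on 14 (branches; this branch)]
Accessibility: 0R0, 0R1, 0R2, 1R1, 1R2, 2R2
Branch closes: p and not p both at 2.
Every branch closes (one shown): unsatisfiable in S4, hence also in S5 (every S5-frame is an S4-frame).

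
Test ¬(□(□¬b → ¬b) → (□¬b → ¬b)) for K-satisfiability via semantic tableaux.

Satisfiable (open branch found)

1. ¬(□(□¬b → ¬b) → (□¬b → ¬b)), 0
2. □(□¬b → ¬b), 0
3. ¬(□¬b → ¬b), 0
4. □¬b, 0
5. b, 0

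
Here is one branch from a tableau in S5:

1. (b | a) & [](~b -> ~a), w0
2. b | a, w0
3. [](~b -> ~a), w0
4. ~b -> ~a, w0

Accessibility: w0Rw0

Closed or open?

No atom appears with both signs at the same world.

Not closed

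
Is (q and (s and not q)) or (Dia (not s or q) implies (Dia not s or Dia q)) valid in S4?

Tableau for the negation not ((q and (s and not q)) or (Dia (not s or q) implies (Dia not s or Dia q))):
1. not ((q and (s and not q)) or (Dia (not s or q) implies (Dia not s or Dia q))), 0
2. not (q and (s and not q)), 0
3. not (Dia (not s or q) implies (Dia not s or Dia q)), 0
4. Dia (not s or q), 0
5. not (Dia not s or Dia q), 0
6. not Dia not s, 0
7. not Dia q, 0
8. s, 0
9. not q, 0
10. not s or q, 1
11. s, 1
12. not q, 1
13. q, 1
Accessibility: 0R0, 0R1, 1R1
Branch closes: q and not q both at 1.
Every branch of the negation's tableau closes; the branch above is one of them.

Valid in S4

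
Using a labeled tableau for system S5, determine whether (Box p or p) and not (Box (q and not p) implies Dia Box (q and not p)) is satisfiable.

Unsatisfiable (every branch closes)

1. (Box p or p) and not (Box (q and not p) implies Dia Box (q and not p)), u
2. Box p or p, u
3. not (Box (q and not p) implies Dia Box (q and not p)), u
4. Box (q and not p), u
5. not Dia Box (q and not p), u
6. q and not p, u
7. q, u
8. not p, u
9. not Box (q and not p), u
10. Box p, u
11. p, u
Accessibility: uRu
Branch closes: p and not p both at u.
Every branch closes; the branch above is one of them.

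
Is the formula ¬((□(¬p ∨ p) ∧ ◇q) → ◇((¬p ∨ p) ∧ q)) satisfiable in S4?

1. ¬((□(¬p ∨ p) ∧ ◇q) → ◇((¬p ∨ p) ∧ q)), w0
2. □(¬p ∨ p) ∧ ◇q, w0
3. ¬◇((¬p ∨ p) ∧ q), w0
4. □(¬p ∨ p), w0
5. ◇q, w0
6. ¬((¬p ∨ p) ∧ q), w0
7. ¬p ∨ p, w0
8. ¬q, w0
9. p, w0
10. q, w1
11. ¬((¬p ∨ p) ∧ q), w1
12. ¬p ∨ p, w1
13. ¬(¬p ∨ p), w1
14. p, w1
15. ¬p, w1
Accessibility: w0Rw0, w0Rw1, w1Rw1
Branch closes: p and ¬p both at w1.
(One branch shown.) All branches close.

No, unsatisfiable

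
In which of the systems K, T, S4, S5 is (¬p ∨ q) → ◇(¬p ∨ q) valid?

T, S4, S5

T-tableau for the negation ¬((¬p ∨ q) → ◇(¬p ∨ q)):
1. ¬((¬p ∨ q) → ◇(¬p ∨ q)), w0
2. ¬p ∨ q, w0
3. ¬◇(¬p ∨ q), w0
4. ¬(¬p ∨ q), w0
5. p, w0
6. ¬q, w0
7. q, w0
Accessibility: w0Rw0
Branch closes: q and ¬q both at w0.
Every branch closes (one shown): valid in T, hence also in S4, S5 (every theorem of T is a theorem of S4 and S5).
K-tableau for the negation ¬((¬p ∨ q) → ◇(¬p ∨ q)):
1. ¬((¬p ∨ q) → ◇(¬p ∨ q)), w0
2. ¬p ∨ q, w0
3. ¬◇(¬p ∨ q), w0
4. q, w0
Complete open branch: countermodel on a K-frame, so not valid in K.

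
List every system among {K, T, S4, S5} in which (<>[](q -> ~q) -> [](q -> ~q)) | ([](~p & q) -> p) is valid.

T, S4, S5

K-tableau for the negation ~((<>[](q -> ~q) -> [](q -> ~q)) | ([](~p & q) -> p)):
1. ~((<>[](q -> ~q) -> [](q -> ~q)) | ([](~p & q) -> p)), u
2. ~(<>[](q -> ~q) -> [](q -> ~q)), u
3. ~([](~p & q) -> p), u
4. <>[](q -> ~q), u
5. ~[](q -> ~q), u
6. [](~p & q), u
7. ~p, u
8. [](q -> ~q), v
9. ~p & q, v
10. ~p, v
11. q, v
12. ~(q -> ~q), w
13. q, w
14. ~p & q, w
15. ~p, w
Accessibility: uRv, uRw
Complete open branch: countermodel on a K-frame, so not valid in K.
T-tableau for the negation ~((<>[](q -> ~q) -> [](q -> ~q)) | ([](~p & q) -> p)):
1. ~((<>[](q -> ~q) -> [](q -> ~q)) | ([](~p & q) -> p)), u
2. ~(<>[](q -> ~q) -> [](q -> ~q)), u
3. ~([](~p & q) -> p), u
4. <>[](q -> ~q), u
5. ~[](q -> ~q), u
6. [](~p & q), u
7. ~p, u
8. ~p & q, u
9. q, u
10. [](q -> ~q), v
11. ~p & q, v
12. ~p, v
13. q, v
14. q -> ~q, v
15. ~q, v
Accessibility: uRu, uRv, vRv
Branch closes: q and ~q both at v.
Every branch closes (one shown): valid in T, hence also in S4, S5 (every theorem of T is a theorem of S4 and S5).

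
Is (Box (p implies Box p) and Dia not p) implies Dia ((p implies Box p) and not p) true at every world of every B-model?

Tableau for the negation not ((Box (p implies Box p) and Dia not p) implies Dia ((p implies Box p) and not p)):
1. not ((Box (p implies Box p) and Dia not p) implies Dia ((p implies Box p) and not p)), 0
2. Box (p implies Box p) and Dia not p, 0
3. not Dia ((p implies Box p) and not p), 0
4. Box (p implies Box p), 0
5. Dia not p, 0
6. not ((p implies Box p) and not p), 0
7. p implies Box p, 0
8. not (p implies Box p), 0
9. p, 0
10. not Box p, 0
11. Box p, 0
12. not p, 1
13. not ((p implies Box p) and not p), 1
14. p implies Box p, 1
15. p, 1
Accessibility: 0R0, 0R1, 1R0, 1R1
Branch closes: p and not p both at 1.
Every branch of the negation's tableau closes; the branch above is one of them.

Valid in B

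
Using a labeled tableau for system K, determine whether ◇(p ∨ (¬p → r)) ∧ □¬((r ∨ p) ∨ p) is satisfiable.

No, unsatisfiable

1. ◇(p ∨ (¬p → r)) ∧ □¬((r ∨ p) ∨ p), w0
2. ◇(p ∨ (¬p → r)), w0   [∧-rule on 1]
3. □¬((r ∨ p) ∨ p), w0   [∧-rule on 1]
4. p ∨ (¬p → r), w1   [◇-rule on 2: fresh world w1, w0Rw1]
5. ¬((r ∨ p) ∨ p), w1   [□-rule on 3 via w0Rw1]
6. ¬(r ∨ p), w1   [¬∨-rule on 5]
7. ¬p, w1   [¬∨-rule on 5]
8. ¬r, w1   [¬∨-rule on 6]
9. ¬p → r, w1   [∨-rule on 4 (branches; this branch)]
10. r, w1   [→-rule on 9 (branches; this branch)]
Accessibility: w0Rw1
Branch closes: r and ¬r both at w1.
(One branch shown.) All branches close.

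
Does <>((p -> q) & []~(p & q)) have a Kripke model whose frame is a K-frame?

Yes, satisfiable

1. <>((p -> q) & []~(p & q)), u
2. (p -> q) & []~(p & q), v
3. p -> q, v
4. []~(p & q), v
5. q, v
Accessibility: uRv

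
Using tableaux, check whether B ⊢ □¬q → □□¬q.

Invalid (countermodel exists)

Tableau for the negation ¬(□¬q → □□¬q):
1. ¬(□¬q → □□¬q), u
2. □¬q, u   [¬→-rule on 1]
3. ¬□□¬q, u   [¬→-rule on 1]
4. ¬q, u   [□-rule on 2 via uRu]
5. ¬□¬q, v   [¬□-rule on 3: fresh world v, uRv]
6. ¬q, v   [□-rule on 2 via uRv]
7. q, w   [¬□-rule on 5: fresh world w, vRw]
Accessibility: uRu, uRv, vRu, vRv, vRw, wRv, wRw
The negation has an open branch (countermodel exists).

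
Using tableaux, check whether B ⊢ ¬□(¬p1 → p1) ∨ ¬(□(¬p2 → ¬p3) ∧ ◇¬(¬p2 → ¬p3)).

Valid

Tableau for the negation ¬(¬□(¬p1 → p1) ∨ ¬(□(¬p2 → ¬p3) ∧ ◇¬(¬p2 → ¬p3))):
1. ¬(¬□(¬p1 → p1) ∨ ¬(□(¬p2 → ¬p3) ∧ ◇¬(¬p2 → ¬p3))), 0
2. □(¬p1 → p1), 0
3. □(¬p2 → ¬p3) ∧ ◇¬(¬p2 → ¬p3), 0
4. □(¬p2 → ¬p3), 0
5. ◇¬(¬p2 → ¬p3), 0
6. ¬p1 → p1, 0
7. ¬p2 → ¬p3, 0
8. p1, 0
9. ¬p3, 0
10. ¬(¬p2 → ¬p3), 1
11. ¬p2, 1
12. p3, 1
13. ¬p1 → p1, 1
14. ¬p2 → ¬p3, 1
15. p1, 1
16. ¬p3, 1
Accessibility: 0R0, 0R1, 1R0, 1R1
Branch closes: p3 and ¬p3 both at 1.
Every branch of the negation's tableau closes; the branch above is one of them.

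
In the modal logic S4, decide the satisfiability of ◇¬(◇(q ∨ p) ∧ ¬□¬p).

Yes, satisfiable

1. ◇¬(◇(q ∨ p) ∧ ¬□¬p), 0
2. ¬(◇(q ∨ p) ∧ ¬□¬p), 1
3. □¬p, 1
4. ¬p, 1
Accessibility: 0R0, 0R1, 1R1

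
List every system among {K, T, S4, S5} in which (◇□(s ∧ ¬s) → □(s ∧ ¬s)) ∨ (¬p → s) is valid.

T-tableau for the negation ¬((◇□(s ∧ ¬s) → □(s ∧ ¬s)) ∨ (¬p → s)):
1. ¬((◇□(s ∧ ¬s) → □(s ∧ ¬s)) ∨ (¬p → s)), u
2. ¬(◇□(s ∧ ¬s) → □(s ∧ ¬s)), u   [¬∨-rule on 1]
3. ¬(¬p → s), u   [¬∨-rule on 1]
4. ◇□(s ∧ ¬s), u   [¬→-rule on 2]
5. ¬□(s ∧ ¬s), u   [¬→-rule on 2]
6. ¬p, u   [¬→-rule on 3]
7. ¬s, u   [¬→-rule on 3]
8. □(s ∧ ¬s), v   [◇-rule on 4: fresh world v, uRv]
9. s ∧ ¬s, v   [□-rule on 8 via vRv]
10. s, v   [∧-rule on 9]
11. ¬s, v   [∧-rule on 9]
Accessibility: uRu, uRv, vRv
Branch closes: s and ¬s both at v.
Every branch closes (one shown): valid in T, hence also in S4, S5 (every theorem of T is a theorem of S4 and S5).
K-tableau for the negation ¬((◇□(s ∧ ¬s) → □(s ∧ ¬s)) ∨ (¬p → s)):
1. ¬((◇□(s ∧ ¬s) → □(s ∧ ¬s)) ∨ (¬p → s)), u
2. ¬(◇□(s ∧ ¬s) → □(s ∧ ¬s)), u   [¬∨-rule on 1]
3. ¬(¬p → s), u   [¬∨-rule on 1]
4. ◇□(s ∧ ¬s), u   [¬→-rule on 2]
5. ¬□(s ∧ ¬s), u   [¬→-rule on 2]
6. ¬p, u   [¬→-rule on 3]
7. ¬s, u   [¬→-rule on 3]
8. □(s ∧ ¬s), v   [◇-rule on 4: fresh world v, uRv]
9. ¬(s ∧ ¬s), w   [¬□-rule on 5: fresh world w, uRw]
10. s, w   [¬∧-rule on 9 (branches; this branch)]
Accessibility: uRv, uRw
Complete open branch: countermodel on a K-frame, so not valid in K.

T, S4, S5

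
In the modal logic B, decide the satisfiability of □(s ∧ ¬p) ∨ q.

Satisfiable (open branch found)

1. □(s ∧ ¬p) ∨ q, w0
2. q, w0
Accessibility: w0Rw0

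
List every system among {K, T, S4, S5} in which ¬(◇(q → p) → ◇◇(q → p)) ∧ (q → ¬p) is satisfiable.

K

T-tableau for the formula:
1. ¬(◇(q → p) → ◇◇(q → p)) ∧ (q → ¬p), 0
2. ¬(◇(q → p) → ◇◇(q → p)), 0   [∧-rule on 1]
3. q → ¬p, 0   [∧-rule on 1]
4. ◇(q → p), 0   [¬→-rule on 2]
5. ¬◇◇(q → p), 0   [¬→-rule on 2]
6. ¬◇(q → p), 0   [¬◇-rule on 5 via 0R0]
7. ¬(q → p), 0   [¬◇-rule on 6 via 0R0]
8. q, 0   [¬→-rule on 7]
9. ¬p, 0   [¬→-rule on 7]
10. q → p, 1   [◇-rule on 4: fresh world 1, 0R1]
11. ¬◇(q → p), 1   [¬◇-rule on 5 via 0R1]
12. ¬(q → p), 1   [¬◇-rule on 6 via 0R1]
13. q, 1   [¬→-rule on 12]
14. ¬p, 1   [¬→-rule on 12]
15. p, 1   [→-rule on 10 (branches; this branch)]
Accessibility: 0R0, 0R1, 1R1
Branch closes: p and ¬p both at 1.
Every branch closes (one shown): unsatisfiable in T, hence also in S4, S5 (every S4/S5-frame is a T-frame).
K-tableau for the formula:
1. ¬(◇(q → p) → ◇◇(q → p)) ∧ (q → ¬p), 0
2. ¬(◇(q → p) → ◇◇(q → p)), 0   [∧-rule on 1]
3. q → ¬p, 0   [∧-rule on 1]
4. ◇(q → p), 0   [¬→-rule on 2]
5. ¬◇◇(q → p), 0   [¬→-rule on 2]
6. ¬p, 0   [→-rule on 3 (branches; this branch)]
7. q → p, 1   [◇-rule on 4: fresh world 1, 0R1]
8. ¬◇(q → p), 1   [¬◇-rule on 5 via 0R1]
9. p, 1   [→-rule on 7 (branches; this branch)]
Accessibility: 0R1
Complete open branch: satisfiable in K.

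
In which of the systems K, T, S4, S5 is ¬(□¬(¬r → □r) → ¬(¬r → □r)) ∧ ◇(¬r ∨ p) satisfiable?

T-tableau for the formula:
1. ¬(□¬(¬r → □r) → ¬(¬r → □r)) ∧ ◇(¬r ∨ p), u
2. ¬(□¬(¬r → □r) → ¬(¬r → □r)), u
3. ◇(¬r ∨ p), u
4. □¬(¬r → □r), u
5. ¬r → □r, u
6. ¬(¬r → □r), u
7. ¬r, u
8. ¬□r, u
9. □r, u
10. r, u
Accessibility: uRu
Branch closes: r and ¬r both at u.
Every branch closes (one shown): unsatisfiable in T, hence also in S4, S5 (every S4/S5-frame is a T-frame).
K-tableau for the formula:
1. ¬(□¬(¬r → □r) → ¬(¬r → □r)) ∧ ◇(¬r ∨ p), u
2. ¬(□¬(¬r → □r) → ¬(¬r → □r)), u
3. ◇(¬r ∨ p), u
4. □¬(¬r → □r), u
5. ¬r → □r, u
6. r, u
7. ¬r ∨ p, v
8. ¬(¬r → □r), v
9. ¬r, v
10. ¬□r, v
11. p, v
12. ¬r, w
Accessibility: uRv, vRw
Complete open branch: satisfiable in K.

K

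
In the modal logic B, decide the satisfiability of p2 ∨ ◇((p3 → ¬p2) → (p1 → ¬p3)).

Yes, satisfiable

1. p2 ∨ ◇((p3 → ¬p2) → (p1 → ¬p3)), 0
2. ◇((p3 → ¬p2) → (p1 → ¬p3)), 0
3. (p3 → ¬p2) → (p1 → ¬p3), 1
4. p1 → ¬p3, 1
5. ¬p3, 1
Accessibility: 0R0, 0R1, 1R0, 1R1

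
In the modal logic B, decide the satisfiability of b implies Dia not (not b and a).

1. b implies Dia not (not b and a), 0
2. Dia not (not b and a), 0
3. not (not b and a), 1
4. not a, 1
Accessibility: 0R0, 0R1, 1R0, 1R1

Satisfiable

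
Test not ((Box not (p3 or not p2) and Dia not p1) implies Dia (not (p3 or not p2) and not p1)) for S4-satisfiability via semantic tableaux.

Unsatisfiable (every branch closes)

1. not ((Box not (p3 or not p2) and Dia not p1) implies Dia (not (p3 or not p2) and not p1)), u
2. Box not (p3 or not p2) and Dia not p1, u
3. not Dia (not (p3 or not p2) and not p1), u
4. Box not (p3 or not p2), u
5. Dia not p1, u
6. not (not (p3 or not p2) and not p1), u
7. not (p3 or not p2), u
8. not p3, u
9. p2, u
10. p1, u
11. not p1, v
12. not (not (p3 or not p2) and not p1), v
13. not (p3 or not p2), v
14. not p3, v
15. p2, v
16. p3 or not p2, v
17. not p2, v
Accessibility: uRu, uRv, vRv
Branch closes: p2 and not p2 both at v.
(One branch shown.) All branches close.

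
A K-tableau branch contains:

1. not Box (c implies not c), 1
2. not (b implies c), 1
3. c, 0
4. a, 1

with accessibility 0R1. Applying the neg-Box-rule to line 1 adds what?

a fresh world 2 with 1R2, and not (c implies not c) at 2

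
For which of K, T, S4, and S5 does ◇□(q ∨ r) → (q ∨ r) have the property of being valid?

S5-tableau for the negation ¬(◇□(q ∨ r) → (q ∨ r)):
1. ¬(◇□(q ∨ r) → (q ∨ r)), u
2. ◇□(q ∨ r), u
3. ¬(q ∨ r), u
4. ¬q, u
5. ¬r, u
6. □(q ∨ r), v
7. q ∨ r, u
8. q ∨ r, v
9. r, u
Accessibility: uRu, uRv, vRu, vRv
Branch closes: r and ¬r both at u.
Every branch closes (one shown): valid in S5.
S4-tableau for the negation ¬(◇□(q ∨ r) → (q ∨ r)):
1. ¬(◇□(q ∨ r) → (q ∨ r)), u
2. ◇□(q ∨ r), u
3. ¬(q ∨ r), u
4. ¬q, u
5. ¬r, u
6. □(q ∨ r), v
7. q ∨ r, v
8. r, v
Accessibility: uRu, uRv, vRv
Complete open branch: countermodel on an S4-frame, so not valid in S4, nor in K, T (the same frame is also a K-frame and a T-frame).

S5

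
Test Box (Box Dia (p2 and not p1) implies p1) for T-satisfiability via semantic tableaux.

Yes, satisfiable

1. Box (Box Dia (p2 and not p1) implies p1), u
2. Box Dia (p2 and not p1) implies p1, u   [Box-rule on 1 via uRu]
3. p1, u   [implies-rule on 2 (branches; this branch)]
Accessibility: uRu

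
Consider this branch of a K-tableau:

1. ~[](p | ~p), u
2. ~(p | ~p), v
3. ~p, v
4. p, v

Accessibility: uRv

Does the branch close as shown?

Both p and ~p appear at v.

Closed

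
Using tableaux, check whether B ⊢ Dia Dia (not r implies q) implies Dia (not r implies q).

Tableau for the negation not (Dia Dia (not r implies q) implies Dia (not r implies q)):
1. not (Dia Dia (not r implies q) implies Dia (not r implies q)), w0
2. Dia Dia (not r implies q), w0
3. not Dia (not r implies q), w0
4. not (not r implies q), w0
5. not r, w0
6. not q, w0
7. Dia (not r implies q), w1
8. not (not r implies q), w1
9. not r, w1
10. not q, w1
11. not r implies q, w2
12. q, w2
Accessibility: w0Rw0, w0Rw1, w1Rw0, w1Rw1, w1Rw2, w2Rw1, w2Rw2
The negation has an open branch (countermodel exists).

Not valid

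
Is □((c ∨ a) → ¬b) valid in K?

Invalid (countermodel exists)

Tableau for the negation ¬□((c ∨ a) → ¬b):
1. ¬□((c ∨ a) → ¬b), u
2. ¬((c ∨ a) → ¬b), v   [¬□-rule on 1: fresh world v, uRv]
3. c ∨ a, v   [¬→-rule on 2]
4. b, v   [¬→-rule on 2]
5. a, v   [∨-rule on 3 (branches; this branch)]
Accessibility: uRv
The negation has an open branch (countermodel exists).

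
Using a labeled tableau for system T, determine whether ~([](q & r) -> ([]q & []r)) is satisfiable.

1. ~([](q & r) -> ([]q & []r)), u
2. [](q & r), u   [~->-rule on 1]
3. ~([]q & []r), u   [~->-rule on 1]
4. q & r, u   [[]-rule on 2 via uRu]
5. q, u   [&-rule on 4]
6. r, u   [&-rule on 4]
7. ~[]r, u   [~&-rule on 3 (branches; this branch)]
8. ~r, v   [~[]-rule on 7: fresh world v, uRv]
9. q & r, v   [[]-rule on 2 via uRv]
10. q, v   [&-rule on 9]
11. r, v   [&-rule on 9]
Accessibility: uRu, uRv, vRv
Branch closes: r and ~r both at v.
(One branch shown.) All branches close.

Unsatisfiable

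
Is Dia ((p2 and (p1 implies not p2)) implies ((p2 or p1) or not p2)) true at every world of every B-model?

Tableau for the negation not Dia ((p2 and (p1 implies not p2)) implies ((p2 or p1) or not p2)):
1. not Dia ((p2 and (p1 implies not p2)) implies ((p2 or p1) or not p2)), 0
2. not ((p2 and (p1 implies not p2)) implies ((p2 or p1) or not p2)), 0   [neg-Dia-rule on 1 via 0R0]
3. p2 and (p1 implies not p2), 0   [neg-implies-rule on 2]
4. not ((p2 or p1) or not p2), 0   [neg-implies-rule on 2]
5. p2, 0   [and-rule on 3]
6. p1 implies not p2, 0   [and-rule on 3]
7. not (p2 or p1), 0   [neg-or-rule on 4]
8. not p2, 0   [neg-or-rule on 7]
9. not p1, 0   [neg-or-rule on 7]
Accessibility: 0R0
Branch closes: p2 and not p2 both at 0.
All branches of the negation close; one closing branch shown above.

Yes, valid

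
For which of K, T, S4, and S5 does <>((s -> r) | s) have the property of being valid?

T, S4, S5

T-tableau for the negation ~<>((s -> r) | s):
1. ~<>((s -> r) | s), u
2. ~((s -> r) | s), u
3. ~(s -> r), u
4. ~s, u
5. s, u
6. ~r, u
Accessibility: uRu
Branch closes: s and ~s both at u.
Every branch closes (one shown): valid in T, hence also in S4, S5 (every theorem of T is a theorem of S4 and S5).
K-tableau for the negation ~<>((s -> r) | s):
1. ~<>((s -> r) | s), u
Complete open branch: countermodel on a K-frame, so not valid in K.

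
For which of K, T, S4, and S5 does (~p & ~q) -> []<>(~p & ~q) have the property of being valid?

S4-tableau for the negation ~((~p & ~q) -> []<>(~p & ~q)):
1. ~((~p & ~q) -> []<>(~p & ~q)), w0
2. ~p & ~q, w0
3. ~[]<>(~p & ~q), w0
4. ~p, w0
5. ~q, w0
6. ~<>(~p & ~q), w1
7. ~(~p & ~q), w1
8. q, w1
Accessibility: w0Rw0, w0Rw1, w1Rw1
Complete open branch: countermodel on an S4-frame, so not valid in S4, nor in K, T (the same frame is also a K-frame and a T-frame).
S5-tableau for the negation ~((~p & ~q) -> []<>(~p & ~q)):
1. ~((~p & ~q) -> []<>(~p & ~q)), w0
2. ~p & ~q, w0
3. ~[]<>(~p & ~q), w0
4. ~p, w0
5. ~q, w0
6. ~<>(~p & ~q), w1
7. ~(~p & ~q), w0
8. ~(~p & ~q), w1
9. q, w0
Accessibility: w0Rw0, w0Rw1, w1Rw0, w1Rw1
Branch closes: q and ~q both at w0.
Every branch closes (one shown): valid in S5.

S5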